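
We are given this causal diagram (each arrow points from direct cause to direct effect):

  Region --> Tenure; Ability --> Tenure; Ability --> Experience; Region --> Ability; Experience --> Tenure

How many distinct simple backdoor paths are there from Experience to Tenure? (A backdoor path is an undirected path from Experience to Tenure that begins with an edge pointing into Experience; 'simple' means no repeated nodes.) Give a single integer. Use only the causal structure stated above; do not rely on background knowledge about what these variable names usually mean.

2

A backdoor path from Experience to Tenure is any simple undirected path whose first edge points into Experience (i.e. leaves Experience via a parent).
Parents of Experience: {Ability}.
Enumerating:
  P1: Experience <- Ability <- Region -> Tenure
  P2: Experience <- Ability -> Tenure
That exhausts the simple backdoor paths. Count: 2.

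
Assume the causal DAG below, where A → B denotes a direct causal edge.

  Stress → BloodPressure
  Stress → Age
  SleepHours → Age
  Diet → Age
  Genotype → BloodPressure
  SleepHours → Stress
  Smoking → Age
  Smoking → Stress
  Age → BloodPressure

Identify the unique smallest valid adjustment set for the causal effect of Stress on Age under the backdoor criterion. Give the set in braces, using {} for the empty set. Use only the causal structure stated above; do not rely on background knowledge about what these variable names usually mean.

{SleepHours, Smoking}

Variables eligible for adjustment (non-descendants of Stress, excluding Stress and Age): {Diet, Genotype, SleepHours, Smoking}.
Backdoor paths from Stress to Age:
  P1: Stress <- SleepHours -> Age
  P2: Stress <- Smoking -> Age
The empty set is not sufficient: P1 (Stress <- SleepHours -> Age) has no collider blocking it and no conditioned non-collider, so it is open.
Try {SleepHours, Smoking}:
  P1: blocked at fork node SleepHours ∈ conditioning set.
  P2: blocked at fork node Smoking ∈ conditioning set.
{SleepHours, Smoking} contains no descendant of Stress and blocks every backdoor path.
Every element of {SleepHours, Smoking} is needed (dropping SleepHours leaves P1 open; dropping Smoking leaves P2 open), so no proper subset is valid.
Among all size-2 subsets of the eligible variables, only {SleepHours, Smoking} blocks every backdoor path, so it is the unique smallest valid adjustment set.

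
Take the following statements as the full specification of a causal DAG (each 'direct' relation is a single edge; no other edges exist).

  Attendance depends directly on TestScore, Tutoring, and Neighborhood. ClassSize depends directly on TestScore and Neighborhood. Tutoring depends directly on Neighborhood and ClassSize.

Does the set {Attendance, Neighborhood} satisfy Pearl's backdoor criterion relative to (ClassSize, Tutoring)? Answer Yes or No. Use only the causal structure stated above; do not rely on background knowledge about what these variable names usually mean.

Backdoor paths from ClassSize to Tutoring (paths whose first edge points into ClassSize):
  P1: ClassSize <- TestScore -> Attendance <- Neighborhood -> Tutoring
  P2: ClassSize <- TestScore -> Attendance <- Tutoring
  P3: ClassSize <- Neighborhood -> Tutoring
  P4: ClassSize <- Neighborhood -> Attendance <- Tutoring
Condition 1 (no descendant of ClassSize in the set): FAILS — Attendance is a descendant of ClassSize.
Condition 2 (every backdoor path blocked by {Attendance, Neighborhood}):
  P1: blocked at fork node Neighborhood ∈ conditioning set.
  P2: open — collider(s) Attendance are conditioned on (or have a conditioned descendant) and no non-collider on the path is in the set.
  P3: blocked at fork node Neighborhood ∈ conditioning set.
  P4: blocked at fork node Neighborhood ∈ conditioning set.
{Attendance, Neighborhood} does not satisfy the backdoor criterion.

No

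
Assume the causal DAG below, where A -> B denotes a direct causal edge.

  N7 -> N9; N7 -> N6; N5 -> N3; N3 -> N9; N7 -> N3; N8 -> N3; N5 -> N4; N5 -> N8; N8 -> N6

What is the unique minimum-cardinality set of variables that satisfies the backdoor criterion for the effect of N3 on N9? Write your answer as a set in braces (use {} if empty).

Variables eligible for adjustment (non-descendants of N3, excluding N3 and N9): {N4, N5, N6, N7, N8}.
Backdoor paths from N3 to N9:
  P1: N3 <- N5 -> N8 -> N6 <- N7 -> N9
  P2: N3 <- N7 -> N9
  P3: N3 <- N8 -> N6 <- N7 -> N9
The empty set is not sufficient: P2 (N3 <- N7 -> N9) has no collider blocking it and no conditioned non-collider, so it is open.
Try {N7}:
  P1: blocked at collider N6 (neither it nor any descendant is in the conditioning set).
  P2: blocked at fork node N7 ∈ conditioning set.
  P3: blocked at collider N6 (neither it nor any descendant is in the conditioning set).
{N7} contains no descendant of N3 and blocks every backdoor path.
No other singleton works — e.g. {N5} leaves P2 open — so {N7} is the unique smallest valid adjustment set.

{N7}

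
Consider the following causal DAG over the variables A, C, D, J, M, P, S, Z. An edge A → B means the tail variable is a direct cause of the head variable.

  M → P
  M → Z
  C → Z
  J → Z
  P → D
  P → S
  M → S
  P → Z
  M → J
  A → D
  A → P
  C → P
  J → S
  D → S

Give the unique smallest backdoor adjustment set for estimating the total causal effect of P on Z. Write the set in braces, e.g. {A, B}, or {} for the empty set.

{C, M}

Variables eligible for adjustment (non-descendants of P, excluding P and Z): {A, C, J, M}.
Backdoor paths from P to Z:
  P1: P <- M -> J -> Z
  P2: P <- M -> Z
  P3: P <- M -> S <- J -> Z
  P4: P <- A -> D -> S <- M -> J -> Z
  P5: P <- A -> D -> S <- M -> Z
  P6: P <- A -> D -> S <- J <- M -> Z
  P7: P <- A -> D -> S <- J -> Z
  P8: P <- C -> Z
The empty set is not sufficient: P1 (P <- M -> J -> Z) has no collider blocking it and no conditioned non-collider, so it is open.
Try {C, M}:
  P1: blocked at fork node M ∈ conditioning set.
  P2: blocked at fork node M ∈ conditioning set.
  P3: blocked at fork node M ∈ conditioning set.
  P4: blocked at collider S (neither it nor any descendant is in the conditioning set).
  P5: blocked at collider S (neither it nor any descendant is in the conditioning set).
  P6: blocked at collider S (neither it nor any descendant is in the conditioning set).
  P7: blocked at collider S (neither it nor any descendant is in the conditioning set).
  P8: blocked at fork node C ∈ conditioning set.
{C, M} contains no descendant of P and blocks every backdoor path.
Every element of {C, M} is needed (dropping C leaves P8 open; dropping M leaves P1 open), so no proper subset is valid.
Among all size-2 subsets of the eligible variables, only {C, M} blocks every backdoor path, so it is the unique smallest valid adjustment set.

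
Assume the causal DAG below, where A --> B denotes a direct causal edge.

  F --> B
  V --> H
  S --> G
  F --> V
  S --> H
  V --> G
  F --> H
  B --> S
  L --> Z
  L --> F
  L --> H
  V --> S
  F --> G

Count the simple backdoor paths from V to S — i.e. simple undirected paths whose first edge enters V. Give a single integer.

4

A backdoor path from V to S is any simple undirected path whose first edge points into V (i.e. leaves V via a parent).
Parents of V: {F}.
Enumerating:
  P1: V <- F <- L -> H <- S
  P2: V <- F -> B -> S
  P3: V <- F -> G <- S
  P4: V <- F -> H <- S
That exhausts the simple backdoor paths. Count: 4.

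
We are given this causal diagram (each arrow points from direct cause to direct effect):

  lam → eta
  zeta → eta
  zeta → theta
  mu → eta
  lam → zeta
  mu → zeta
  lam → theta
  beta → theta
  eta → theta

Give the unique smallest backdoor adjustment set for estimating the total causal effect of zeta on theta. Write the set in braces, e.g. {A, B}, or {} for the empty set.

{lam, mu}

Variables eligible for adjustment (non-descendants of zeta, excluding zeta and theta): {beta, lam, mu}.
Backdoor paths from zeta to theta:
  P1: zeta <- lam -> eta -> theta
  P2: zeta <- lam -> theta
  P3: zeta <- mu -> eta <- lam -> theta
  P4: zeta <- mu -> eta -> theta
The empty set is not sufficient: P1 (zeta <- lam -> eta -> theta) has no collider blocking it and no conditioned non-collider, so it is open.
Try {lam, mu}:
  P1: blocked at fork node lam ∈ conditioning set.
  P2: blocked at fork node lam ∈ conditioning set.
  P3: blocked at fork node mu ∈ conditioning set.
  P4: blocked at fork node mu ∈ conditioning set.
{lam, mu} contains no descendant of zeta and blocks every backdoor path.
Every element of {lam, mu} is needed (dropping lam leaves P1 open; dropping mu leaves P4 open), so no proper subset is valid.
Among all size-2 subsets of the eligible variables, only {lam, mu} blocks every backdoor path, so it is the unique smallest valid adjustment set.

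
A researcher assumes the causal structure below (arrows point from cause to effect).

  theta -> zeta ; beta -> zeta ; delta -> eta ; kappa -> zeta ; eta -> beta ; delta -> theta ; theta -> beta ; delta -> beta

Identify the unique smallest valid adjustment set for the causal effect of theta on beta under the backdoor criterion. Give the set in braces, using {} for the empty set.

{delta}

Variables eligible for adjustment (non-descendants of theta, excluding theta and beta): {delta, eta, kappa}.
Backdoor paths from theta to beta:
  P1: theta <- delta -> eta -> beta
  P2: theta <- delta -> beta
The empty set is not sufficient: P1 (theta <- delta -> eta -> beta) has no collider blocking it and no conditioned non-collider, so it is open.
Try {delta}:
  P1: blocked at fork node delta ∈ conditioning set.
  P2: blocked at fork node delta ∈ conditioning set.
{delta} contains no descendant of theta and blocks every backdoor path.
No other singleton works — e.g. {kappa} leaves P1 open — so {delta} is the unique smallest valid adjustment set.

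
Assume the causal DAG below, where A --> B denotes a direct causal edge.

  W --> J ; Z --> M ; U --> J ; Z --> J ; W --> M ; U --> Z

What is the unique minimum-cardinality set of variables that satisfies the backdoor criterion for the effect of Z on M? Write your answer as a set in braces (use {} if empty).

{}

Variables eligible for adjustment (non-descendants of Z, excluding Z and M): {U, W}.
Backdoor paths from Z to M:
  P1: Z <- U -> J <- W -> M
Each backdoor path contains an unconditioned collider, so every path is already blocked with the empty conditioning set:
  P1: blocked at collider J (neither it nor any descendant is in the conditioning set).
The empty set is therefore the unique smallest valid set.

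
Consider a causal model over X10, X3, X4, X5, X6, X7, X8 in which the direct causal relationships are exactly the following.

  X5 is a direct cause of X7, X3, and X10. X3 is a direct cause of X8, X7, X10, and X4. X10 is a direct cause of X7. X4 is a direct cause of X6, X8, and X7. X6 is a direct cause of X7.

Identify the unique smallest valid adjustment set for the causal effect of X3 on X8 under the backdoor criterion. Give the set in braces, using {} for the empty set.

Variables eligible for adjustment (non-descendants of X3, excluding X3 and X8): {X5}.
Backdoor paths from X3 to X8:
  P1: X3 <- X5 -> X10 -> X7 <- X4 -> X8
  P2: X3 <- X5 -> X10 -> X7 <- X6 <- X4 -> X8
  P3: X3 <- X5 -> X7 <- X4 -> X8
  P4: X3 <- X5 -> X7 <- X6 <- X4 -> X8
Each backdoor path contains an unconditioned collider, so every path is already blocked with the empty conditioning set:
  P1: blocked at collider X7 (neither it nor any descendant is in the conditioning set).
  P2: blocked at collider X7 (neither it nor any descendant is in the conditioning set).
  P3: blocked at collider X7 (neither it nor any descendant is in the conditioning set).
  P4: blocked at collider X7 (neither it nor any descendant is in the conditioning set).
The empty set is therefore the unique smallest valid set.

{}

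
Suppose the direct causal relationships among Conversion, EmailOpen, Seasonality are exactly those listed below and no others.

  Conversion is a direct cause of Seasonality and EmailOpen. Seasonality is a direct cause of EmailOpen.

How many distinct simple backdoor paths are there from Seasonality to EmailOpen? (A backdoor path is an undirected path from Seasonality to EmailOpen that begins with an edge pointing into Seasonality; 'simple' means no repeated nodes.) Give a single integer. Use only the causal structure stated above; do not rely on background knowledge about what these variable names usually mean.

1

A backdoor path from Seasonality to EmailOpen is any simple undirected path whose first edge points into Seasonality (i.e. leaves Seasonality via a parent).
Parents of Seasonality: {Conversion}.
Enumerating:
  P1: Seasonality <- Conversion -> EmailOpen
That exhausts the simple backdoor paths. Count: 1.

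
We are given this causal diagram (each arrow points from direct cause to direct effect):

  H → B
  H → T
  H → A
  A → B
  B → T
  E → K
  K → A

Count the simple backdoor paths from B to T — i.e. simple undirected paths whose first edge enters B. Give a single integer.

A backdoor path from B to T is any simple undirected path whose first edge points into B (i.e. leaves B via a parent).
Parents of B: {A, H}.
Enumerating:
  P1: B <- H -> T
  P2: B <- A <- H -> T
That exhausts the simple backdoor paths. Count: 2.

2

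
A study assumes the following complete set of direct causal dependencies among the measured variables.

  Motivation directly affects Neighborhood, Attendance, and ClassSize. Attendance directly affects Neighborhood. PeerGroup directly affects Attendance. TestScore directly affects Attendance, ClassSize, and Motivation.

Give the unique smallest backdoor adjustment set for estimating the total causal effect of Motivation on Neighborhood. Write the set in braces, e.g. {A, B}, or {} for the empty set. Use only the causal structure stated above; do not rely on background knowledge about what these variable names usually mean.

Variables eligible for adjustment (non-descendants of Motivation, excluding Motivation and Neighborhood): {PeerGroup, TestScore}.
Backdoor paths from Motivation to Neighborhood:
  P1: Motivation <- TestScore -> Attendance -> Neighborhood
The empty set is not sufficient: P1 (Motivation <- TestScore -> Attendance -> Neighborhood) has no collider blocking it and no conditioned non-collider, so it is open.
Try {TestScore}:
  P1: blocked at fork node TestScore ∈ conditioning set.
{TestScore} contains no descendant of Motivation and blocks every backdoor path.
No other singleton works — e.g. {PeerGroup} leaves P1 open — so {TestScore} is the unique smallest valid adjustment set.

{TestScore}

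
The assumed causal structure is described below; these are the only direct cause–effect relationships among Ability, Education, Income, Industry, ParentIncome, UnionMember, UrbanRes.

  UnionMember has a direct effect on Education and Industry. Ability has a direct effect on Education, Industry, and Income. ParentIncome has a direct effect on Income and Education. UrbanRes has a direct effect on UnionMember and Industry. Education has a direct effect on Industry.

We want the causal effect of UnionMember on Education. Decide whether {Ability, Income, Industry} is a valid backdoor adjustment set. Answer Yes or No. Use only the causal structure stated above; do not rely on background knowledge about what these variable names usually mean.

Backdoor paths from UnionMember to Education (paths whose first edge points into UnionMember):
  P1: UnionMember <- UrbanRes -> Industry <- Ability -> Income <- ParentIncome -> Education
  P2: UnionMember <- UrbanRes -> Industry <- Ability -> Education
  P3: UnionMember <- UrbanRes -> Industry <- Education
Condition 1 (no descendant of UnionMember in the set): FAILS — Industry is a descendant of UnionMember.
Condition 2 (every backdoor path blocked by {Ability, Income, Industry}):
  P1: blocked at fork node Ability ∈ conditioning set.
  P2: blocked at fork node Ability ∈ conditioning set.
  P3: open — collider(s) Industry are conditioned on (or have a conditioned descendant) and no non-collider on the path is in the set.
{Ability, Income, Industry} does not satisfy the backdoor criterion.

No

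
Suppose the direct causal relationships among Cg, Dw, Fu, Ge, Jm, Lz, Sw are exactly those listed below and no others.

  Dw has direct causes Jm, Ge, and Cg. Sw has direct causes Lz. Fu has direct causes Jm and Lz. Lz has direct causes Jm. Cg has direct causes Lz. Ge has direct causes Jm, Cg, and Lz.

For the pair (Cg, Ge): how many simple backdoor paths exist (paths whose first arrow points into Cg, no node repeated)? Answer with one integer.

A backdoor path from Cg to Ge is any simple undirected path whose first edge points into Cg (i.e. leaves Cg via a parent).
Parents of Cg: {Lz}.
Enumerating:
  P1: Cg <- Lz <- Jm -> Ge
  P2: Cg <- Lz <- Jm -> Dw <- Ge
  P3: Cg <- Lz -> Fu <- Jm -> Ge
  P4: Cg <- Lz -> Fu <- Jm -> Dw <- Ge
  P5: Cg <- Lz -> Ge
That exhausts the simple backdoor paths. Count: 5.

5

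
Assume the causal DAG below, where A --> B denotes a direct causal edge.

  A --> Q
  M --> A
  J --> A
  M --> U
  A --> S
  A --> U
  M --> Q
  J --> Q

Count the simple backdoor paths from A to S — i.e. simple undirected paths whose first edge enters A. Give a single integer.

A backdoor path from A to S is any simple undirected path whose first edge points into A (i.e. leaves A via a parent).
Parents of A: {J, M}.
No simple path from any parent of A reaches S without revisiting A, so there are no backdoor paths.

0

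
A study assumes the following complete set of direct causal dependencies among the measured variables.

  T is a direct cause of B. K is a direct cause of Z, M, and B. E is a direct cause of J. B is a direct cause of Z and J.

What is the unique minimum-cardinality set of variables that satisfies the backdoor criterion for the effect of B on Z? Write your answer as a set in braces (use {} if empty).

{K}

Variables eligible for adjustment (non-descendants of B, excluding B and Z): {E, K, M, T}.
Backdoor paths from B to Z:
  P1: B <- K -> Z
The empty set is not sufficient: P1 (B <- K -> Z) has no collider blocking it and no conditioned non-collider, so it is open.
Try {K}:
  P1: blocked at fork node K ∈ conditioning set.
{K} contains no descendant of B and blocks every backdoor path.
No other singleton works — e.g. {E} leaves P1 open — so {K} is the unique smallest valid adjustment set.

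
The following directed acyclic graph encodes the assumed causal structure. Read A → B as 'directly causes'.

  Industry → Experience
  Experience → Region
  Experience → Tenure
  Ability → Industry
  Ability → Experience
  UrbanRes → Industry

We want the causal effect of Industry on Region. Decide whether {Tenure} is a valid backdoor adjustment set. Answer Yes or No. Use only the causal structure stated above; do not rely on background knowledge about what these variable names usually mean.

Backdoor paths from Industry to Region (paths whose first edge points into Industry):
  P1: Industry <- Ability -> Experience -> Region
Condition 1 (no descendant of Industry in the set): FAILS — Tenure is a descendant of Industry.
Condition 2 (every backdoor path blocked by {Tenure}):
  P1: open — no interior node is in the conditioning set.
{Tenure} does not satisfy the backdoor criterion.

No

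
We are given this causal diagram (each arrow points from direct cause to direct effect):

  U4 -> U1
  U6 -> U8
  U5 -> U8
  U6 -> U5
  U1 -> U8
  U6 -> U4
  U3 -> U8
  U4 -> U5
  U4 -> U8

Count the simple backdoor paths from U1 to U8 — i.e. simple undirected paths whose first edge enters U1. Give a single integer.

A backdoor path from U1 to U8 is any simple undirected path whose first edge points into U1 (i.e. leaves U1 via a parent).
Parents of U1: {U4}.
Enumerating:
  P1: U1 <- U4 <- U6 -> U5 -> U8
  P2: U1 <- U4 <- U6 -> U8
  P3: U1 <- U4 -> U5 <- U6 -> U8
  P4: U1 <- U4 -> U5 -> U8
  P5: U1 <- U4 -> U8
That exhausts the simple backdoor paths. Count: 5.

5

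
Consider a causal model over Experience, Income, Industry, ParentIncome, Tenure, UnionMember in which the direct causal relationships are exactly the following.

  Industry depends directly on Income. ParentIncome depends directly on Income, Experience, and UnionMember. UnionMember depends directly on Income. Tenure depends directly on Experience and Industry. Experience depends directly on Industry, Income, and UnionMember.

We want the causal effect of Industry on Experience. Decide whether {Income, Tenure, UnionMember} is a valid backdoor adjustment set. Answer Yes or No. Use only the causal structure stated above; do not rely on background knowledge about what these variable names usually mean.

Backdoor paths from Industry to Experience (paths whose first edge points into Industry):
  P1: Industry <- Income -> UnionMember -> Experience
  P2: Industry <- Income -> UnionMember -> ParentIncome <- Experience
  P3: Industry <- Income -> Experience
  P4: Industry <- Income -> ParentIncome <- UnionMember -> Experience
  P5: Industry <- Income -> ParentIncome <- Experience
Condition 1 (no descendant of Industry in the set): FAILS — Tenure is a descendant of Industry.
Condition 2 (every backdoor path blocked by {Income, Tenure, UnionMember}):
  P1: blocked at fork node Income ∈ conditioning set.
  P2: blocked at fork node Income ∈ conditioning set.
  P3: blocked at fork node Income ∈ conditioning set.
  P4: blocked at fork node Income ∈ conditioning set.
  P5: blocked at fork node Income ∈ conditioning set.
{Income, Tenure, UnionMember} does not satisfy the backdoor criterion.

No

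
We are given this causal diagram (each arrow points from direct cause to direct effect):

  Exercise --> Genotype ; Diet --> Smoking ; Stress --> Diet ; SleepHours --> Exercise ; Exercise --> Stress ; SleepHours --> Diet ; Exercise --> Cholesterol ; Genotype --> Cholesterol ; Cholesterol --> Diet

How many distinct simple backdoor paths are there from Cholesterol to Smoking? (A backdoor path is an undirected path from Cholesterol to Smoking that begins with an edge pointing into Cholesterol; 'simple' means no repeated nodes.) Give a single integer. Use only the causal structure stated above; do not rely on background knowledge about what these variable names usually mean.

4

A backdoor path from Cholesterol to Smoking is any simple undirected path whose first edge points into Cholesterol (i.e. leaves Cholesterol via a parent).
Parents of Cholesterol: {Exercise, Genotype}.
Enumerating:
  P1: Cholesterol <- Exercise <- SleepHours -> Diet -> Smoking
  P2: Cholesterol <- Exercise -> Stress -> Diet -> Smoking
  P3: Cholesterol <- Genotype <- Exercise <- SleepHours -> Diet -> Smoking
  P4: Cholesterol <- Genotype <- Exercise -> Stress -> Diet -> Smoking
That exhausts the simple backdoor paths. Count: 4.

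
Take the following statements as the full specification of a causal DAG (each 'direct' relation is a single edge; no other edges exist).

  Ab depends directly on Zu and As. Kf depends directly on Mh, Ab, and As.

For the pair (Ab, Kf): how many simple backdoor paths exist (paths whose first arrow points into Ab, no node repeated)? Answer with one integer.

A backdoor path from Ab to Kf is any simple undirected path whose first edge points into Ab (i.e. leaves Ab via a parent).
Parents of Ab: {As, Zu}.
Enumerating:
  P1: Ab <- As -> Kf
That exhausts the simple backdoor paths. Count: 1.

1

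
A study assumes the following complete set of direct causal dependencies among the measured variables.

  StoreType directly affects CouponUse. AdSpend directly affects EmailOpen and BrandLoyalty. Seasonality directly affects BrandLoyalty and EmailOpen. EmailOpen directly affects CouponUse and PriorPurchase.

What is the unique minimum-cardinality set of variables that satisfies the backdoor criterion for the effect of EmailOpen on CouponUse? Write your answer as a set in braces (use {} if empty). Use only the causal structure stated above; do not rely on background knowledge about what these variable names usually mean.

{}

Variables eligible for adjustment (non-descendants of EmailOpen, excluding EmailOpen and CouponUse): {AdSpend, BrandLoyalty, Seasonality, StoreType}.
Backdoor paths from EmailOpen to CouponUse:
  (none)
With no backdoor paths the empty set already satisfies the criterion, and it is trivially minimal.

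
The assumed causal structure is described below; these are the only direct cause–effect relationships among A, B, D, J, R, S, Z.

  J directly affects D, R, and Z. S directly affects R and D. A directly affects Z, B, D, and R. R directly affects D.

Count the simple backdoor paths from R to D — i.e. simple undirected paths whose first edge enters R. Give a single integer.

5

A backdoor path from R to D is any simple undirected path whose first edge points into R (i.e. leaves R via a parent).
Parents of R: {A, J, S}.
Enumerating:
  P1: R <- S -> D
  P2: R <- A -> Z <- J -> D
  P3: R <- A -> D
  P4: R <- J -> Z <- A -> D
  P5: R <- J -> D
That exhausts the simple backdoor paths. Count: 5.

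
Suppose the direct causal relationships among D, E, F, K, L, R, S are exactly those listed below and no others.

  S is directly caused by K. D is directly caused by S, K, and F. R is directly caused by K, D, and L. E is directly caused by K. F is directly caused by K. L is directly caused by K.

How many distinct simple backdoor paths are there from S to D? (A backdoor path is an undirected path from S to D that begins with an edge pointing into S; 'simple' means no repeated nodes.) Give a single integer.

4

A backdoor path from S to D is any simple undirected path whose first edge points into S (i.e. leaves S via a parent).
Parents of S: {K}.
Enumerating:
  P1: S <- K -> F -> D
  P2: S <- K -> D
  P3: S <- K -> L -> R <- D
  P4: S <- K -> R <- D
That exhausts the simple backdoor paths. Count: 4.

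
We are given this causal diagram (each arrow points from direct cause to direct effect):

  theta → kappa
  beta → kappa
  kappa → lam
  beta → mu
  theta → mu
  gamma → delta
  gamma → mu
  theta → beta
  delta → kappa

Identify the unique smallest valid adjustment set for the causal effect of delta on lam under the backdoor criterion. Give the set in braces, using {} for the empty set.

Variables eligible for adjustment (non-descendants of delta, excluding delta and lam): {beta, gamma, mu, theta}.
Backdoor paths from delta to lam:
  P1: delta <- gamma -> mu <- theta -> beta -> kappa -> lam
  P2: delta <- gamma -> mu <- theta -> kappa -> lam
  P3: delta <- gamma -> mu <- beta <- theta -> kappa -> lam
  P4: delta <- gamma -> mu <- beta -> kappa -> lam
Each backdoor path contains an unconditioned collider, so every path is already blocked with the empty conditioning set:
  P1: blocked at collider mu (neither it nor any descendant is in the conditioning set).
  P2: blocked at collider mu (neither it nor any descendant is in the conditioning set).
  P3: blocked at collider mu (neither it nor any descendant is in the conditioning set).
  P4: blocked at collider mu (neither it nor any descendant is in the conditioning set).
The empty set is therefore the unique smallest valid set.

{}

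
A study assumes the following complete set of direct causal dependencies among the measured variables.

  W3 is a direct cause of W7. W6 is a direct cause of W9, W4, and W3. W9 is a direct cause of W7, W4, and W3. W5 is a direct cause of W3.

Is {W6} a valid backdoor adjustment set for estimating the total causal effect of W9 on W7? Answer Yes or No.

Yes

Backdoor paths from W9 to W7 (paths whose first edge points into W9):
  P1: W9 <- W6 -> W3 -> W7
Condition 1 (no descendant of W9 in the set): holds — descendants of W9 are {W3, W4, W7}; none are in {W6}.
Condition 2 (every backdoor path blocked by {W6}):
  P1: blocked at fork node W6 ∈ conditioning set.
{W6} satisfies the backdoor criterion.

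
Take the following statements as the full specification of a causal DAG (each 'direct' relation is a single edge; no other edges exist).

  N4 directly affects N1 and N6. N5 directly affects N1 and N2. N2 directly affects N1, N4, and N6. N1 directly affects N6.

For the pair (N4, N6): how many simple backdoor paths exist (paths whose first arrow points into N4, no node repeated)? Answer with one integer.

3

A backdoor path from N4 to N6 is any simple undirected path whose first edge points into N4 (i.e. leaves N4 via a parent).
Parents of N4: {N2}.
Enumerating:
  P1: N4 <- N2 <- N5 -> N1 -> N6
  P2: N4 <- N2 -> N1 -> N6
  P3: N4 <- N2 -> N6
That exhausts the simple backdoor paths. Count: 3.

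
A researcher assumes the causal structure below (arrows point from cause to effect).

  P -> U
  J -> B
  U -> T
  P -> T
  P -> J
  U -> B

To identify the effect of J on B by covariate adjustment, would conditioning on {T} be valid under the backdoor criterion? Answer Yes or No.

Backdoor paths from J to B (paths whose first edge points into J):
  P1: J <- P -> U -> B
  P2: J <- P -> T <- U -> B
Condition 1 (no descendant of J in the set): holds — descendants of J are {B}; none are in {T}.
Condition 2 (every backdoor path blocked by {T}):
  P1: open — no interior node is in the conditioning set.
  P2: open — collider(s) T are conditioned on (or have a conditioned descendant) and no non-collider on the path is in the set.
{T} does not satisfy the backdoor criterion.

No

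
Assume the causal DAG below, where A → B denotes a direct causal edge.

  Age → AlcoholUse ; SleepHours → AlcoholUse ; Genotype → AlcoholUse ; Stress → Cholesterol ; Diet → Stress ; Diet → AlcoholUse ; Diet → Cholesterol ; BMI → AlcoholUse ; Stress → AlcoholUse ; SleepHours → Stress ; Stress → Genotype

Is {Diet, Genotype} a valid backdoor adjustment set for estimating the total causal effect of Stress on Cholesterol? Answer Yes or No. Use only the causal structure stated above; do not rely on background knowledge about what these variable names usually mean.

No

Backdoor paths from Stress to Cholesterol (paths whose first edge points into Stress):
  P1: Stress <- Diet -> Cholesterol
  P2: Stress <- SleepHours -> AlcoholUse <- Diet -> Cholesterol
Condition 1 (no descendant of Stress in the set): FAILS — Genotype is a descendant of Stress.
Condition 2 (every backdoor path blocked by {Diet, Genotype}):
  P1: blocked at fork node Diet ∈ conditioning set.
  P2: blocked at collider AlcoholUse (neither it nor any descendant is in the conditioning set).
{Diet, Genotype} does not satisfy the backdoor criterion.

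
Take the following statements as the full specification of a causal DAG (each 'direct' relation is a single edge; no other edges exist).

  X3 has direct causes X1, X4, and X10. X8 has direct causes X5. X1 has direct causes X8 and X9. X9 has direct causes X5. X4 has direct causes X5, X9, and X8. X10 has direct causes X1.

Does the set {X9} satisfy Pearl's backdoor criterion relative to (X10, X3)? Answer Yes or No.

Backdoor paths from X10 to X3 (paths whose first edge points into X10):
  P1: X10 <- X1 <- X8 <- X5 -> X9 -> X4 -> X3
  P2: X10 <- X1 <- X8 <- X5 -> X4 -> X3
  P3: X10 <- X1 <- X8 -> X4 -> X3
  P4: X10 <- X1 <- X9 <- X5 -> X8 -> X4 -> X3
  P5: X10 <- X1 <- X9 <- X5 -> X4 -> X3
  P6: X10 <- X1 <- X9 -> X4 -> X3
  P7: X10 <- X1 -> X3
Condition 1 (no descendant of X10 in the set): holds — descendants of X10 are {X3}; none are in {X9}.
Condition 2 (every backdoor path blocked by {X9}):
  P1: blocked at chain node X9 ∈ conditioning set.
  P2: open — no interior node is in the conditioning set.
  P3: open — no interior node is in the conditioning set.
  P4: blocked at chain node X9 ∈ conditioning set.
  P5: blocked at chain node X9 ∈ conditioning set.
  P6: blocked at fork node X9 ∈ conditioning set.
  P7: open — no interior node is in the conditioning set.
{X9} does not satisfy the backdoor criterion.

No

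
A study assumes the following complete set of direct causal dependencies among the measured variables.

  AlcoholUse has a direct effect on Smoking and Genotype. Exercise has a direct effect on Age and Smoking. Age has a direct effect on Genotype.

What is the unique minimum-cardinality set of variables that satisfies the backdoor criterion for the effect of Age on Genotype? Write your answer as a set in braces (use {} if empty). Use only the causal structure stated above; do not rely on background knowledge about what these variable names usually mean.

{}

Variables eligible for adjustment (non-descendants of Age, excluding Age and Genotype): {AlcoholUse, Exercise, Smoking}.
Backdoor paths from Age to Genotype:
  P1: Age <- Exercise -> Smoking <- AlcoholUse -> Genotype
Each backdoor path contains an unconditioned collider, so every path is already blocked with the empty conditioning set:
  P1: blocked at collider Smoking (neither it nor any descendant is in the conditioning set).
The empty set is therefore the unique smallest valid set.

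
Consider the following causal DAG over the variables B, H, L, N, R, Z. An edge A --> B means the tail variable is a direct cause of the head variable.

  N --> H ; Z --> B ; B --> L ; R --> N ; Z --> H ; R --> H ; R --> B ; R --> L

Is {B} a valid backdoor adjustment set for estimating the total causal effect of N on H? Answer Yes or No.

Backdoor paths from N to H (paths whose first edge points into N):
  P1: N <- R -> B <- Z -> H
  P2: N <- R -> L <- B <- Z -> H
  P3: N <- R -> H
Condition 1 (no descendant of N in the set): holds — descendants of N are {H}; none are in {B}.
Condition 2 (every backdoor path blocked by {B}):
  P1: open — collider(s) B are conditioned on (or have a conditioned descendant) and no non-collider on the path is in the set.
  P2: blocked at collider L (neither it nor any descendant is in the conditioning set).
  P3: open — no interior node is in the conditioning set.
{B} does not satisfy the backdoor criterion.

No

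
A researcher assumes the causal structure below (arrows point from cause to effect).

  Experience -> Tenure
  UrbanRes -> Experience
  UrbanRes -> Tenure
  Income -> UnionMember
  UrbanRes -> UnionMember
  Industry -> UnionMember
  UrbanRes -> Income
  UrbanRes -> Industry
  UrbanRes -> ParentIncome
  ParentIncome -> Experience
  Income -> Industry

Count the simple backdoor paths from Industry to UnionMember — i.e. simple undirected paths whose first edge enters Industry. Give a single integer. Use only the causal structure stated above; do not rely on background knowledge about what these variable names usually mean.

4

A backdoor path from Industry to UnionMember is any simple undirected path whose first edge points into Industry (i.e. leaves Industry via a parent).
Parents of Industry: {Income, UrbanRes}.
Enumerating:
  P1: Industry <- UrbanRes -> Income -> UnionMember
  P2: Industry <- UrbanRes -> UnionMember
  P3: Industry <- Income <- UrbanRes -> UnionMember
  P4: Industry <- Income -> UnionMember
That exhausts the simple backdoor paths. Count: 4.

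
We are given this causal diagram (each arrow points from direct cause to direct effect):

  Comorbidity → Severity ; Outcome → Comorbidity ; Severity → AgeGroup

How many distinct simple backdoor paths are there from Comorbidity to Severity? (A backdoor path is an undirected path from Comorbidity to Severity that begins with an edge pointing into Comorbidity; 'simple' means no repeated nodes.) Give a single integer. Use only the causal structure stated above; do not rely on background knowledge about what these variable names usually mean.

0

A backdoor path from Comorbidity to Severity is any simple undirected path whose first edge points into Comorbidity (i.e. leaves Comorbidity via a parent).
Parents of Comorbidity: {Outcome}.
No simple path from any parent of Comorbidity reaches Severity without revisiting Comorbidity, so there are no backdoor paths.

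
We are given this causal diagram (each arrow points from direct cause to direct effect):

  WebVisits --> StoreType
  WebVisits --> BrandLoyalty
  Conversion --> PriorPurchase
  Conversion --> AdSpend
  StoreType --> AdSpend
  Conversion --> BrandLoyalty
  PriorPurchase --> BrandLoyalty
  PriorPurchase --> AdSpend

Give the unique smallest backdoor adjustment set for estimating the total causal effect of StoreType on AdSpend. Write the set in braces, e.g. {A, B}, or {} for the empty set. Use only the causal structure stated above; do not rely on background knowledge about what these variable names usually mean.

{}

Variables eligible for adjustment (non-descendants of StoreType, excluding StoreType and AdSpend): {BrandLoyalty, Conversion, PriorPurchase, WebVisits}.
Backdoor paths from StoreType to AdSpend:
  P1: StoreType <- WebVisits -> BrandLoyalty <- Conversion -> PriorPurchase -> AdSpend
  P2: StoreType <- WebVisits -> BrandLoyalty <- Conversion -> AdSpend
  P3: StoreType <- WebVisits -> BrandLoyalty <- PriorPurchase <- Conversion -> AdSpend
  P4: StoreType <- WebVisits -> BrandLoyalty <- PriorPurchase -> AdSpend
Each backdoor path contains an unconditioned collider, so every path is already blocked with the empty conditioning set:
  P1: blocked at collider BrandLoyalty (neither it nor any descendant is in the conditioning set).
  P2: blocked at collider BrandLoyalty (neither it nor any descendant is in the conditioning set).
  P3: blocked at collider BrandLoyalty (neither it nor any descendant is in the conditioning set).
  P4: blocked at collider BrandLoyalty (neither it nor any descendant is in the conditioning set).
The empty set is therefore the unique smallest valid set.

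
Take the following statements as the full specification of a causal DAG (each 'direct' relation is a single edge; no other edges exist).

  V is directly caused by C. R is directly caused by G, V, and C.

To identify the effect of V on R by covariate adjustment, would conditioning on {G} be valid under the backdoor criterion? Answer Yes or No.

Backdoor paths from V to R (paths whose first edge points into V):
  P1: V <- C -> R
Condition 1 (no descendant of V in the set): holds — descendants of V are {R}; none are in {G}.
Condition 2 (every backdoor path blocked by {G}):
  P1: open — no interior node is in the conditioning set.
{G} does not satisfy the backdoor criterion.

No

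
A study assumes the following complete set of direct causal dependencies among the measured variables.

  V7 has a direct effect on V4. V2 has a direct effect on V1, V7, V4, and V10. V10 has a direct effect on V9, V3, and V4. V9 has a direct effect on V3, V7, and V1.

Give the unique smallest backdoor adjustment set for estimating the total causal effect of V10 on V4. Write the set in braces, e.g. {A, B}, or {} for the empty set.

Variables eligible for adjustment (non-descendants of V10, excluding V10 and V4): {V2}.
Backdoor paths from V10 to V4:
  P1: V10 <- V2 -> V7 -> V4
  P2: V10 <- V2 -> V1 <- V9 -> V7 -> V4
  P3: V10 <- V2 -> V4
The empty set is not sufficient: P1 (V10 <- V2 -> V7 -> V4) has no collider blocking it and no conditioned non-collider, so it is open.
Try {V2}:
  P1: blocked at fork node V2 ∈ conditioning set.
  P2: blocked at fork node V2 ∈ conditioning set.
  P3: blocked at fork node V2 ∈ conditioning set.
{V2} contains no descendant of V10 and blocks every backdoor path.
{V2} is the unique smallest valid adjustment set.

{V2}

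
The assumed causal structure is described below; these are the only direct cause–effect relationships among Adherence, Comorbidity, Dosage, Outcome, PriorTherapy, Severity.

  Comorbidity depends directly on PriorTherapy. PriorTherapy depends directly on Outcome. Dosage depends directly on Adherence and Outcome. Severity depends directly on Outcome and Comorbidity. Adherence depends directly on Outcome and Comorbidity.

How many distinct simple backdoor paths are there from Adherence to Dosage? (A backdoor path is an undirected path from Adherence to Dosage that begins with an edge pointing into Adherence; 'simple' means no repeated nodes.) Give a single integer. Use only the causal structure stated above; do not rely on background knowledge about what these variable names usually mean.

3

A backdoor path from Adherence to Dosage is any simple undirected path whose first edge points into Adherence (i.e. leaves Adherence via a parent).
Parents of Adherence: {Comorbidity, Outcome}.
Enumerating:
  P1: Adherence <- Outcome -> Dosage
  P2: Adherence <- Comorbidity <- PriorTherapy <- Outcome -> Dosage
  P3: Adherence <- Comorbidity -> Severity <- Outcome -> Dosage
That exhausts the simple backdoor paths. Count: 3.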